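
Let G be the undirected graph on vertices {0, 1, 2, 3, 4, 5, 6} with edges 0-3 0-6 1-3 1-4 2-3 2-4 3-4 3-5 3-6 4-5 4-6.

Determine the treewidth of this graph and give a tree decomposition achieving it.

Each bag holds 3 vertices, so the decomposition has width 2, which upper-bounds the treewidth. On the other hand G contains the 3-clique {0, 3, 6}. A clique must lie in a single bag of any decomposition, so no decomposition can have width below 2. Hence tw(G) = 2 exactly.

Treewidth 2.
Bags: B1 = {3, 4, 5}  B2 = {3, 4, 6}  B3 = {0, 3, 6}  B4 = {2, 3, 4}  B5 = {1, 3, 4}
Tree: B1–B2, B2–B3, B1–B4, B4–B5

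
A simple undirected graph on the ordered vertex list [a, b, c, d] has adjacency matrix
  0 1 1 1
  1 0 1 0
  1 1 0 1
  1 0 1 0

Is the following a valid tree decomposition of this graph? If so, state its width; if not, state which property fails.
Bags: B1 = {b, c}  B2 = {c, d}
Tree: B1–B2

A tree decomposition must satisfy three properties: every vertex lies in some bag; for every edge, both endpoints lie together in some bag; and for every vertex, the bags containing it form a connected subtree. Here vertex a appears in no bag, so the decomposition is invalid.

No — vertex a appears in no bag.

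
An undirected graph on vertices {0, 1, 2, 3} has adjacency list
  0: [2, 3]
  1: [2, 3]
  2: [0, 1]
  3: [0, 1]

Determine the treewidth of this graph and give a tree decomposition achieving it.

Treewidth 2.
One optimal decomposition is:
Bags: B1 = {0, 1, 2}  B2 = {0, 1, 3}
Tree: B1–B2

The largest bag has 3 vertices, giving width 2; this decomposition certifies tw(G) ≤ 2. For the lower bound, G contains the cycle 0–2–1–3–0, so G is not a forest; only forests have treewidth ≤ 1, hence tw(G) ≥ 2. Combining the bounds, tw(G) = 2.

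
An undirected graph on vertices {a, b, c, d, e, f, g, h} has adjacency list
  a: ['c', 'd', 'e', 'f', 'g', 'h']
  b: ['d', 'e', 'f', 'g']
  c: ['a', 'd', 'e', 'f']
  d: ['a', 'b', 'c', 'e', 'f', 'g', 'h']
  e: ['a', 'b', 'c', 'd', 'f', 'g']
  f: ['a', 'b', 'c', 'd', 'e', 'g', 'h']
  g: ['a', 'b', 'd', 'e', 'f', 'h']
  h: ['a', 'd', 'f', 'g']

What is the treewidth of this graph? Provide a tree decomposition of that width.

Each bag holds 5 vertices, so the decomposition has width 4, which upper-bounds the treewidth. Conversely, {a, d, e, f, g} is a clique of size 5, and the vertices of any clique must share a bag in every tree decomposition; so some bag has ≥ 5 vertices and tw(G) ≥ 4. Therefore the treewidth is 4.

Treewidth 4.
One optimal decomposition is:
Bags: B1 = {a, c, d, e, f}  B2 = {a, d, e, f, g}  B3 = {a, d, f, g, h}  B4 = {b, d, e, f, g}
Tree: B1–B2, B2–B3, B2–B4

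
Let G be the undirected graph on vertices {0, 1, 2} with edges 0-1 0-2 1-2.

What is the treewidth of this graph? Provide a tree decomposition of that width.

With just one bag of size 3, the width is 3 − 1 = 2, so tw(G) ≤ 2. For the lower bound, the 3 vertices {0, 1, 2} are pairwise adjacent, and any tree decomposition puts a clique entirely inside one bag — forcing width ≥ 2. Combining the bounds, tw(G) = 2.

Treewidth 2.
One optimal decomposition is:
Bags: B1 = {0, 1, 2}
Tree: (single bag)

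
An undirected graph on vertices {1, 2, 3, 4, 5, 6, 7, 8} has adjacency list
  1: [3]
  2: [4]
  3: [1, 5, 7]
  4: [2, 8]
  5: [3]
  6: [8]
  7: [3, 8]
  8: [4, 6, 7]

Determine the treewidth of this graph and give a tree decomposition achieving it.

Treewidth 1.
One optimal decomposition is:
Bags: B1 = {4, 8}  B2 = {7, 8}  B3 = {6, 8}  B4 = {3, 7}  B5 = {2, 4}  B6 = {1, 3}  B7 = {3, 5}
Tree: B1–B2, B2–B3, B2–B4, B1–B5, B4–B6, B6–B7

Every bag has size at most 2, so the width is 2 − 1 = 1 and tw(G) ≤ 1. Any graph with an edge has treewidth ≥ 1, and G has the edge 8–4. Therefore the treewidth is 1.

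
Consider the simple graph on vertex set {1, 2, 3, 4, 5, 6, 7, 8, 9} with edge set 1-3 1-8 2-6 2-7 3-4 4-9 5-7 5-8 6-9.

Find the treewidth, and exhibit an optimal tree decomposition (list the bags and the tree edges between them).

The largest bag has 3 vertices, giving width 2; this decomposition certifies tw(G) ≤ 2. The edges 3–4–9–6–2–7–5–8–1–3 form a cycle, so G is not a tree and its treewidth is at least 2. Combining the bounds, tw(G) = 2.

Treewidth 2.
Bags: B1 = {3, 4, 9}  B2 = {3, 6, 9}  B3 = {2, 3, 6}  B4 = {2, 3, 7}  B5 = {3, 5, 7}  B6 = {3, 5, 8}  B7 = {1, 3, 8}
Tree: B1–B2, B2–B3, B3–B4, B4–B5, B5–B6, B6–B7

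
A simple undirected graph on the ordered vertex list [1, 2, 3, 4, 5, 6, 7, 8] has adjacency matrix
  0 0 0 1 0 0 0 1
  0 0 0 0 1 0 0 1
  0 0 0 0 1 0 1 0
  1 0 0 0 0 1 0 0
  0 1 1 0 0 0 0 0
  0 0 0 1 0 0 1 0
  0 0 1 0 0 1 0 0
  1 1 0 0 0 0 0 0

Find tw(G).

2

A width-2 tree decomposition is:
Bags: B1 = {1, 2, 8}  B2 = {1, 2, 4}  B3 = {2, 4, 6}  B4 = {2, 6, 7}  B5 = {2, 3, 7}  B6 = {2, 3, 5}
Tree: B1–B2, B2–B3, B3–B4, B4–B5, B5–B6
Every bag has size at most 3, so the width is 3 − 1 = 2 and tw(G) ≤ 2. The edges 2–8–1–4–6–7–3–5–2 form a cycle, so G is not a tree and its treewidth is at least 2. Therefore the treewidth is 2.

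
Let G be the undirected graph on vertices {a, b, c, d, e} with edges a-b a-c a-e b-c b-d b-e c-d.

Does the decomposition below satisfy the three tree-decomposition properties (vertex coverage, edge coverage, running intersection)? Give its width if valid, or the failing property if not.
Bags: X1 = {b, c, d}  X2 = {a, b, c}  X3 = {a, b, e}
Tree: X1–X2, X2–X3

Vertex coverage: the bags together contain {a, b, c, d, e}, the full vertex set. Edge coverage: each edge of G has both endpoints in at least one bag. Running intersection: for every vertex, the bags containing it form a connected subtree. All three properties hold, so this is a valid tree decomposition of width max|bag| − 1 = 2, and hence tw(G) ≤ 2.

Yes; width 2.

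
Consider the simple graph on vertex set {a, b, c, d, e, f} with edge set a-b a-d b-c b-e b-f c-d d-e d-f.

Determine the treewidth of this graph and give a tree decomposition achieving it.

Each bag holds 3 vertices, so the decomposition has width 2, which upper-bounds the treewidth. For the lower bound, G contains the cycle b–c–d–e–b, so G is not a forest; only forests have treewidth ≤ 1, hence tw(G) ≥ 2. The upper and lower bounds meet at 2, so that is the treewidth.

Treewidth 2.
One optimal decomposition is:
Bags: B1 = {b, c, d}  B2 = {b, d, e}  B3 = {a, b, d}  B4 = {b, d, f}
Tree: B1–B2, B2–B3, B3–B4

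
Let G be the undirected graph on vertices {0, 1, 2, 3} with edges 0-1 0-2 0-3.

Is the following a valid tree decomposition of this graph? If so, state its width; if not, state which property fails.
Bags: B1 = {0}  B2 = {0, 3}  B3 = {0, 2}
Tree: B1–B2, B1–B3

No — vertex 1 appears in no bag.

A tree decomposition must satisfy three properties: every vertex lies in some bag; for every edge, both endpoints lie together in some bag; and for every vertex, the bags containing it form a connected subtree. Here vertex 1 appears in no bag, so the decomposition is invalid.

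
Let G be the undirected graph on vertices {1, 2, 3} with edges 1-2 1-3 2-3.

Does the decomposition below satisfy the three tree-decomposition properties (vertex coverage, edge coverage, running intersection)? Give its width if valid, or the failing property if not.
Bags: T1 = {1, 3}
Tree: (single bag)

No — vertex 2 appears in no bag.

A tree decomposition must satisfy three properties: every vertex lies in some bag; for every edge, both endpoints lie together in some bag; and for every vertex, the bags containing it form a connected subtree. Here vertex 2 appears in no bag, so the decomposition is invalid.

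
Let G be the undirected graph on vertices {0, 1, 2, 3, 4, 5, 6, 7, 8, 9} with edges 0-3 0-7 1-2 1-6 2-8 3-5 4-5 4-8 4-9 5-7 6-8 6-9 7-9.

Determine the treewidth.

A width-2 tree decomposition is:
Bags: B1 = {0, 3, 5}  B2 = {0, 5, 7}  B3 = {4, 5, 7}  B4 = {4, 7, 9}  B5 = {4, 8, 9}  B6 = {6, 8, 9}  B7 = {2, 6, 8}  B8 = {1, 2, 6}
Tree: B1–B2, B2–B3, B3–B4, B4–B5, B5–B6, B6–B7, B7–B8
The largest bag has 3 vertices, giving width 2; this decomposition certifies tw(G) ≤ 2. For the lower bound, G contains the cycle 3–0–7–5–3, so G is not a forest; only forests have treewidth ≤ 1, hence tw(G) ≥ 2. Hence tw(G) = 2 exactly.

2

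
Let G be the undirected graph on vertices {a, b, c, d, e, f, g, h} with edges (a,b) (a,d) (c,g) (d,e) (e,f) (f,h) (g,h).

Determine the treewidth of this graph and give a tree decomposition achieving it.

Every bag has size at most 2, so the width is 2 − 1 = 1 and tw(G) ≤ 1. Any graph with an edge has treewidth ≥ 1, and G has the edge c–g. Therefore the treewidth is 1.

Treewidth 1.
One such decomposition:
Bags: B1 = {c, g}  B2 = {g, h}  B3 = {f, h}  B4 = {e, f}  B5 = {d, e}  B6 = {a, d}  B7 = {a, b}
Tree: B1–B2, B2–B3, B3–B4, B4–B5, B5–B6, B6–B7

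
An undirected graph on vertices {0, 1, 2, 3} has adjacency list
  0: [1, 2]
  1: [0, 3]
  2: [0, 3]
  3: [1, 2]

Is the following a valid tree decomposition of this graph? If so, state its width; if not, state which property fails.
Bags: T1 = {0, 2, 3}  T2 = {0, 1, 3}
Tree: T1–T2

Yes; width 2.

Checking the three conditions: (i) the bags cover all of {0, 1, 2, 3}; (ii) for each edge, some bag contains both endpoints; (iii) the bags containing any fixed vertex form a subtree. All hold, so the decomposition is valid with width 3 − 1 = 2.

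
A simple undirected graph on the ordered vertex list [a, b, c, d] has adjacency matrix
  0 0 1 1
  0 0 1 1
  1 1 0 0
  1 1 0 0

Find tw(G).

2

A width-2 tree decomposition is:
Bags: B1 = {b, c, d}  B2 = {a, c, d}
Tree: B1–B2
The largest bag has 3 vertices, giving width 2; this decomposition certifies tw(G) ≤ 2. Since d–b–c–a–d is a cycle in G, G is not acyclic. Forests are exactly the graphs of treewidth ≤ 1, so tw(G) ≥ 2. Therefore the treewidth is 2.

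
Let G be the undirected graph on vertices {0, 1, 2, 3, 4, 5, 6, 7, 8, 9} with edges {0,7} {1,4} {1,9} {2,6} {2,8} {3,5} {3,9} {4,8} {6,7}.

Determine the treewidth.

1

A width-1 tree decomposition is:
Bags: B1 = {3, 5}  B2 = {3, 9}  B3 = {1, 9}  B4 = {1, 4}  B5 = {4, 8}  B6 = {2, 8}  B7 = {2, 6}  B8 = {6, 7}  B9 = {0, 7}
Tree: B1–B2, B2–B3, B3–B4, B4–B5, B5–B6, B6–B7, B7–B8, B8–B9
The largest bag has 2 vertices, giving width 1; this decomposition certifies tw(G) ≤ 1. G has an edge, so its treewidth is at least 1. The upper and lower bounds meet at 1, so that is the treewidth.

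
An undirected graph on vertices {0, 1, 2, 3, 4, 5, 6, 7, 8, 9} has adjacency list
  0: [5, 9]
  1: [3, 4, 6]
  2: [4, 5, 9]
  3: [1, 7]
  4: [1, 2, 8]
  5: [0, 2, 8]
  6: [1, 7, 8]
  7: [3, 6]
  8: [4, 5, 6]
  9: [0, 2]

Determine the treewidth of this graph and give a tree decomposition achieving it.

Each bag holds 3 vertices, so the decomposition has width 2, which upper-bounds the treewidth. Since 7–3–1–6–7 is a cycle in G, G is not acyclic. Forests are exactly the graphs of treewidth ≤ 1, so tw(G) ≥ 2. Combining the bounds, tw(G) = 2.

Treewidth 2.
Bags: B1 = {3, 6, 7}  B2 = {1, 3, 6}  B3 = {1, 6, 8}  B4 = {1, 4, 8}  B5 = {4, 5, 8}  B6 = {2, 4, 5}  B7 = {0, 2, 5}  B8 = {0, 2, 9}
Tree: B1–B2, B2–B3, B3–B4, B4–B5, B5–B6, B6–B7, B7–B8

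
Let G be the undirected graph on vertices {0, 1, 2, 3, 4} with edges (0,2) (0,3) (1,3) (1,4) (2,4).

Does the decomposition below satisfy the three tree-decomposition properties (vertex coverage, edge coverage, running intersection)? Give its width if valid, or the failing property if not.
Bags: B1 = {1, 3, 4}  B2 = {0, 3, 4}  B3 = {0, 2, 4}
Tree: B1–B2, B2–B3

Yes; width 2.

Every vertex of G appears in some bag (union = {0, 1, 2, 3, 4}); every edge is covered by a bag; and for each vertex v the set of bags containing v is connected in the bag tree. The decomposition is therefore valid. The largest bag has 3 vertices, so the width is 2.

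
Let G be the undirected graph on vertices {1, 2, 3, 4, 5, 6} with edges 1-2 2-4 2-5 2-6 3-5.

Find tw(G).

1

A width-1 tree decomposition is:
Bags: B1 = {2, 4}  B2 = {2, 6}  B3 = {1, 2}  B4 = {2, 5}  B5 = {3, 5}
Tree: B1–B2, B1–B3, B3–B4, B4–B5
The largest bag has 2 vertices, giving width 1; this decomposition certifies tw(G) ≤ 1. G has an edge, so its treewidth is at least 1. The upper and lower bounds meet at 1, so that is the treewidth.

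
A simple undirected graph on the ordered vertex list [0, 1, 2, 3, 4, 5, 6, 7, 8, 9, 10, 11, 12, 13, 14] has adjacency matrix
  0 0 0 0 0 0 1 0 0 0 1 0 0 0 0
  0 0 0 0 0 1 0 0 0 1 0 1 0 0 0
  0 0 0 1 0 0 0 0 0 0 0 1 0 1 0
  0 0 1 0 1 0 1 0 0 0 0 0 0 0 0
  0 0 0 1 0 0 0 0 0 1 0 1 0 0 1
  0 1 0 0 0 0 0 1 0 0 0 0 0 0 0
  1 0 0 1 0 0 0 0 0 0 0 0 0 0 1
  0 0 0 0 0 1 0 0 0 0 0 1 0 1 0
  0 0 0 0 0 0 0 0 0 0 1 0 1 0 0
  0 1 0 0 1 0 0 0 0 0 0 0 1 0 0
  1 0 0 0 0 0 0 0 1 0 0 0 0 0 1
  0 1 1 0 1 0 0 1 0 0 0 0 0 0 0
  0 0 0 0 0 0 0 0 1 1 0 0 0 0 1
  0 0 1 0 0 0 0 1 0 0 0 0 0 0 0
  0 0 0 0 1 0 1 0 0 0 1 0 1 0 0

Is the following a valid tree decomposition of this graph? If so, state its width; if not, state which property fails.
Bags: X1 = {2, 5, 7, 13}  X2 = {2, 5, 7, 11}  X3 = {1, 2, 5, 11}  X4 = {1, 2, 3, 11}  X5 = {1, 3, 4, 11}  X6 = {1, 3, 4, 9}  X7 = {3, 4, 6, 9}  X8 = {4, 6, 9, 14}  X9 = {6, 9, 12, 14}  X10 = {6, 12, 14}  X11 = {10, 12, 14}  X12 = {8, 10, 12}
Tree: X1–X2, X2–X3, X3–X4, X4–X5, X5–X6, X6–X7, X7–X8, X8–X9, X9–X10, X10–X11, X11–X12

No — vertex 0 appears in no bag.

A tree decomposition must satisfy three properties: every vertex lies in some bag; for every edge, both endpoints lie together in some bag; and for every vertex, the bags containing it form a connected subtree. Here vertex 0 appears in no bag, so the decomposition is invalid.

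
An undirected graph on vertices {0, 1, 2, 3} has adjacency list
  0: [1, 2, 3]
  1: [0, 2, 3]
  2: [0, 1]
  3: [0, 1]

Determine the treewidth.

2

A width-2 tree decomposition is:
Bags: B1 = {0, 1, 2}  B2 = {0, 1, 3}
Tree: B1–B2
Each bag holds 3 vertices, so the decomposition has width 2, which upper-bounds the treewidth. For the lower bound, the 3 vertices {0, 1, 2} are pairwise adjacent, and any tree decomposition puts a clique entirely inside one bag — forcing width ≥ 2. Therefore the treewidth is 2.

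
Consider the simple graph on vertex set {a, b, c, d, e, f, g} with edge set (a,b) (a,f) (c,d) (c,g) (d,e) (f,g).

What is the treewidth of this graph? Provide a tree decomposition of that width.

Each bag holds 2 vertices, so the decomposition has width 1, which upper-bounds the treewidth. Since G has at least one edge (e.g. c–g), it is not an edgeless graph, so tw(G) ≥ 1. Combining the bounds, tw(G) = 1.

Treewidth 1.
Bags: B1 = {c, g}  B2 = {f, g}  B3 = {c, d}  B4 = {a, f}  B5 = {d, e}  B6 = {a, b}
Tree: B1–B2, B1–B3, B2–B4, B3–B5, B4–B6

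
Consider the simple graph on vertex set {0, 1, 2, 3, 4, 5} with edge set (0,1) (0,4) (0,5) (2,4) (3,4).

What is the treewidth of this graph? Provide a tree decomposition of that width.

The largest bag has 2 vertices, giving width 1; this decomposition certifies tw(G) ≤ 1. Since G has at least one edge (e.g. 1–0), it is not an edgeless graph, so tw(G) ≥ 1. Hence tw(G) = 1 exactly.

Treewidth 1.
Bags: B1 = {0, 1}  B2 = {0, 4}  B3 = {3, 4}  B4 = {2, 4}  B5 = {0, 5}
Tree: B1–B2, B2–B3, B2–B4, B2–B5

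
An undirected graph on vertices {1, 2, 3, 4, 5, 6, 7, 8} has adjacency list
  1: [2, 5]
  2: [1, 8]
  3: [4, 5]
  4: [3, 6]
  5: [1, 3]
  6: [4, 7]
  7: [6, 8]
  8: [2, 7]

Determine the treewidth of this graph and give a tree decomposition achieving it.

Every bag has size at most 3, so the width is 3 − 1 = 2 and tw(G) ≤ 2. Since 3–5–1–2–8–7–6–4–3 is a cycle in G, G is not acyclic. Forests are exactly the graphs of treewidth ≤ 1, so tw(G) ≥ 2. The upper and lower bounds meet at 2, so that is the treewidth.

Treewidth 2.
One such decomposition:
Bags: B1 = {1, 3, 5}  B2 = {1, 2, 3}  B3 = {2, 3, 8}  B4 = {3, 7, 8}  B5 = {3, 6, 7}  B6 = {3, 4, 6}
Tree: B1–B2, B2–B3, B3–B4, B4–B5, B5–B6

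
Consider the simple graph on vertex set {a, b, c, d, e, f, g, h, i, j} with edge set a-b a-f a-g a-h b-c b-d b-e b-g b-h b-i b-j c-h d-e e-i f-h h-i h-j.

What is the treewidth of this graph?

2

A width-2 tree decomposition is:
Bags: B1 = {b, e, i}  B2 = {b, h, i}  B3 = {a, b, h}  B4 = {b, h, j}  B5 = {b, d, e}  B6 = {b, c, h}  B7 = {a, b, g}  B8 = {a, f, h}
Tree: B1–B2, B2–B3, B2–B4, B1–B5, B2–B6, B3–B7, B3–B8
Each bag holds 3 vertices, so the decomposition has width 2, which upper-bounds the treewidth. Conversely, {a, f, h} is a clique of size 3, and the vertices of any clique must share a bag in every tree decomposition; so some bag has ≥ 3 vertices and tw(G) ≥ 2. Combining the bounds, tw(G) = 2.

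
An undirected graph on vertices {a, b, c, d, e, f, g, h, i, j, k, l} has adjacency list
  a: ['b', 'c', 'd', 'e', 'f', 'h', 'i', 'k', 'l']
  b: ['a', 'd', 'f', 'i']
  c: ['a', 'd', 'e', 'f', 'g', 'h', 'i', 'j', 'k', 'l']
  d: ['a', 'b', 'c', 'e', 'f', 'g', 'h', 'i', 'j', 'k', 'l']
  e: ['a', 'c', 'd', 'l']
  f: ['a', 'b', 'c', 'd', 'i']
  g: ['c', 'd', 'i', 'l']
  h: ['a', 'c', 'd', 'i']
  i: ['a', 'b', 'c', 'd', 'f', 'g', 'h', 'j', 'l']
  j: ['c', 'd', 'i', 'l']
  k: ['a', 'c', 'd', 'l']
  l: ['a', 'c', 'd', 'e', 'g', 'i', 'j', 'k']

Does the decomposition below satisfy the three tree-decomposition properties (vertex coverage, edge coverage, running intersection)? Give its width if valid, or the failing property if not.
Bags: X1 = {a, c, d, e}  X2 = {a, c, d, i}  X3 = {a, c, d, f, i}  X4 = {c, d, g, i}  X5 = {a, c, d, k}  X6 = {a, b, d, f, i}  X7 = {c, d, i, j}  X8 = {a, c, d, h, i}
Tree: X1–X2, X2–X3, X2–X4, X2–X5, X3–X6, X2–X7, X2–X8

A tree decomposition must satisfy three properties: every vertex lies in some bag; for every edge, both endpoints lie together in some bag; and for every vertex, the bags containing it form a connected subtree. Here vertex l appears in no bag, so the decomposition is invalid.

No — vertex l appears in no bag.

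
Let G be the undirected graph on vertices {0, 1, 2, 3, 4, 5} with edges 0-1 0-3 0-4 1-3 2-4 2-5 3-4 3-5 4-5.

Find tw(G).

A width-2 tree decomposition is:
Bags: B1 = {0, 3, 4}  B2 = {3, 4, 5}  B3 = {0, 1, 3}  B4 = {2, 4, 5}
Tree: B1–B2, B1–B3, B2–B4
Each bag holds 3 vertices, so the decomposition has width 2, which upper-bounds the treewidth. For the lower bound, the 3 vertices {2, 4, 5} are pairwise adjacent, and any tree decomposition puts a clique entirely inside one bag — forcing width ≥ 2. Therefore the treewidth is 2.

2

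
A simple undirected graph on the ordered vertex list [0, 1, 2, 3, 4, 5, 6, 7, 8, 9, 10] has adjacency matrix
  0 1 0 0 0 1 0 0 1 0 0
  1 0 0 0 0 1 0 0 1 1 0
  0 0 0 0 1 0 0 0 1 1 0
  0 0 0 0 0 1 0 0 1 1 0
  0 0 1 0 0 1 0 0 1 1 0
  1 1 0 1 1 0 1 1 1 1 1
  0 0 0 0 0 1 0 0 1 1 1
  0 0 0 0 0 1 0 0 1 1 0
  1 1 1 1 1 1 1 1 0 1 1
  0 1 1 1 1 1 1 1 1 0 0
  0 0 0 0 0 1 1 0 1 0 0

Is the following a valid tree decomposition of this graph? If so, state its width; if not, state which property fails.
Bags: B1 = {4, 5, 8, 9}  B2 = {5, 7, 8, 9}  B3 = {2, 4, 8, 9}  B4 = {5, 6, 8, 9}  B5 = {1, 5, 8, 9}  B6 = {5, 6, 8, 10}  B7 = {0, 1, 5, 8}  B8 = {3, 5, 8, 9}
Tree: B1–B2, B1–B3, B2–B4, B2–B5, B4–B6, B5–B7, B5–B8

Yes; width 3.

Checking the three conditions: (i) the bags cover all of {0, 1, 2, 3, 4, 5, 6, 7, 8, 9, 10}; (ii) for each edge, some bag contains both endpoints; (iii) the bags containing any fixed vertex form a subtree. All hold, so the decomposition is valid with width 4 − 1 = 3.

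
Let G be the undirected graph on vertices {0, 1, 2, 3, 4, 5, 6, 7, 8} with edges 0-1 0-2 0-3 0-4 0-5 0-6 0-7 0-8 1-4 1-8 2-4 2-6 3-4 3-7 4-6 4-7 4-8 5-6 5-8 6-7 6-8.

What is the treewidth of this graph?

A width-3 tree decomposition is:
Bags: B1 = {0, 2, 4, 6}  B2 = {0, 4, 6, 7}  B3 = {0, 4, 6, 8}  B4 = {0, 5, 6, 8}  B5 = {0, 1, 4, 8}  B6 = {0, 3, 4, 7}
Tree: B1–B2, B2–B3, B3–B4, B3–B5, B2–B6
The largest bag has 4 vertices, giving width 3; this decomposition certifies tw(G) ≤ 3. On the other hand G contains the 4-clique {0, 1, 4, 8}. A clique must lie in a single bag of any decomposition, so no decomposition can have width below 3. Hence tw(G) = 3 exactly.

3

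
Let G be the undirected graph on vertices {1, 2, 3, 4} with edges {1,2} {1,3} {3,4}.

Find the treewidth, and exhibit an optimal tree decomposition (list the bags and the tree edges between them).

The largest bag has 2 vertices, giving width 1; this decomposition certifies tw(G) ≤ 1. G has an edge, so its treewidth is at least 1. Therefore the treewidth is 1.

Treewidth 1.
One optimal decomposition is:
Bags: B1 = {1, 2}  B2 = {1, 3}  B3 = {3, 4}
Tree: B1–B2, B2–B3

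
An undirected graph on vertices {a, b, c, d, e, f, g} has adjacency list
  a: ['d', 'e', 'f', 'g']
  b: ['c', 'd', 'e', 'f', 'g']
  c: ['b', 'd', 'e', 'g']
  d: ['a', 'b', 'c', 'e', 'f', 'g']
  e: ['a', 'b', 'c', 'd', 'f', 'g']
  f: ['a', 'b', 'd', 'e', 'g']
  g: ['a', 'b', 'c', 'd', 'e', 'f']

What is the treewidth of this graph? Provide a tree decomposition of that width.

The largest bag has 5 vertices, giving width 4; this decomposition certifies tw(G) ≤ 4. Conversely, {b, c, d, e, g} is a clique of size 5, and the vertices of any clique must share a bag in every tree decomposition; so some bag has ≥ 5 vertices and tw(G) ≥ 4. Hence tw(G) = 4 exactly.

Treewidth 4.
One such decomposition:
Bags: B1 = {b, c, d, e, g}  B2 = {b, d, e, f, g}  B3 = {a, d, e, f, g}
Tree: B1–B2, B2–B3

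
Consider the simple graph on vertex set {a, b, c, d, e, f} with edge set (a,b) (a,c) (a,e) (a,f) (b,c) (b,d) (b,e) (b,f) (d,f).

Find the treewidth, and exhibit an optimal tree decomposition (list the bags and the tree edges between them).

Every bag has size at most 3, so the width is 3 − 1 = 2 and tw(G) ≤ 2. For the lower bound, the 3 vertices {b, d, f} are pairwise adjacent, and any tree decomposition puts a clique entirely inside one bag — forcing width ≥ 2. Hence tw(G) = 2 exactly.

Treewidth 2.
Bags: B1 = {a, b, c}  B2 = {a, b, e}  B3 = {a, b, f}  B4 = {b, d, f}
Tree: B1–B2, B1–B3, B3–B4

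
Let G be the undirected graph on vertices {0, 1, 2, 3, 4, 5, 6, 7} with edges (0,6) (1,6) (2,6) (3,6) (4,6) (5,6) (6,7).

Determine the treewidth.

A width-1 tree decomposition is:
Bags: B1 = {3, 6}  B2 = {6, 7}  B3 = {4, 6}  B4 = {1, 6}  B5 = {2, 6}  B6 = {5, 6}  B7 = {0, 6}
Tree: B1–B2, B1–B3, B1–B4, B1–B5, B1–B6, B4–B7
The largest bag has 2 vertices, giving width 1; this decomposition certifies tw(G) ≤ 1. Any graph with an edge has treewidth ≥ 1, and G has the edge 6–3. Hence tw(G) = 1 exactly.

1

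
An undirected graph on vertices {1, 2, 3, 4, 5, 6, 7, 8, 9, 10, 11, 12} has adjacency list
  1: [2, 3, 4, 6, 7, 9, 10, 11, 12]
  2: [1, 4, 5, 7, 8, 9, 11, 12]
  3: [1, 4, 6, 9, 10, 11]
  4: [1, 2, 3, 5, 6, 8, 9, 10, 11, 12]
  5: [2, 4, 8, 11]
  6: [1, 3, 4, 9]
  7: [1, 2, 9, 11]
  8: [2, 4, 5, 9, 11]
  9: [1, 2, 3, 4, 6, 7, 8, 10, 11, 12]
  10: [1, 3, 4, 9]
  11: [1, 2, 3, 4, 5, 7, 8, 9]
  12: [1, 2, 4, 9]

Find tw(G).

A width-4 tree decomposition is:
Bags: B1 = {1, 2, 4, 9, 11}  B2 = {1, 3, 4, 9, 11}  B3 = {1, 3, 4, 9, 10}  B4 = {1, 2, 7, 9, 11}  B5 = {2, 4, 8, 9, 11}  B6 = {1, 2, 4, 9, 12}  B7 = {2, 4, 5, 8, 11}  B8 = {1, 3, 4, 6, 9}
Tree: B1–B2, B2–B3, B1–B4, B1–B5, B1–B6, B5–B7, B2–B8
Every bag has size at most 5, so the width is 5 − 1 = 4 and tw(G) ≤ 4. On the other hand G contains the 5-clique {2, 4, 8, 9, 11}. A clique must lie in a single bag of any decomposition, so no decomposition can have width below 4. The upper and lower bounds meet at 4, so that is the treewidth.

4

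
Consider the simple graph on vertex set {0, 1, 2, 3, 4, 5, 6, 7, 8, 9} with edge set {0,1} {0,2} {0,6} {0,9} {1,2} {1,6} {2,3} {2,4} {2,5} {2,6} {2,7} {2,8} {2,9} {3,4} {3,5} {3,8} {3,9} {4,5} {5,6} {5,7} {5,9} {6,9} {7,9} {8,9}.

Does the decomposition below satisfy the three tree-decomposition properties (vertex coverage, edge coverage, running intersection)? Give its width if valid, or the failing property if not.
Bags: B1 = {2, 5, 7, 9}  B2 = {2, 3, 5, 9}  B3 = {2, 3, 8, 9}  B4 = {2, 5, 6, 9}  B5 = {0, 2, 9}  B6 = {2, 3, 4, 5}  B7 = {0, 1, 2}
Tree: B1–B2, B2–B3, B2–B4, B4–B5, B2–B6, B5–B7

No — edge (6,0) lies in no bag.

A tree decomposition must satisfy three properties: every vertex lies in some bag; for every edge, both endpoints lie together in some bag; and for every vertex, the bags containing it form a connected subtree. Here edge (6,0) lies in no bag, so the decomposition is invalid.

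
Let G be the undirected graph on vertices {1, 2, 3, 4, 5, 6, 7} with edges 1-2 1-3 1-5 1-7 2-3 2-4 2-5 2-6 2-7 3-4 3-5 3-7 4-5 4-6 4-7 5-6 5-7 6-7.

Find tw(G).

4

A width-4 tree decomposition is:
Bags: B1 = {2, 3, 4, 5, 7}  B2 = {1, 2, 3, 5, 7}  B3 = {2, 4, 5, 6, 7}
Tree: B1–B2, B1–B3
The largest bag has 5 vertices, giving width 4; this decomposition certifies tw(G) ≤ 4. Conversely, {1, 2, 3, 5, 7} is a clique of size 5, and the vertices of any clique must share a bag in every tree decomposition; so some bag has ≥ 5 vertices and tw(G) ≥ 4. Combining the bounds, tw(G) = 4.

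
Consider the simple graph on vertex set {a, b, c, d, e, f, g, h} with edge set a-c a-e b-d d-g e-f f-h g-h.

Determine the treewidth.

1

A width-1 tree decomposition is:
Bags: B1 = {b, d}  B2 = {d, g}  B3 = {g, h}  B4 = {f, h}  B5 = {e, f}  B6 = {a, e}  B7 = {a, c}
Tree: B1–B2, B2–B3, B3–B4, B4–B5, B5–B6, B6–B7
Each bag holds 2 vertices, so the decomposition has width 1, which upper-bounds the treewidth. G has an edge, so its treewidth is at least 1. Hence tw(G) = 1 exactly.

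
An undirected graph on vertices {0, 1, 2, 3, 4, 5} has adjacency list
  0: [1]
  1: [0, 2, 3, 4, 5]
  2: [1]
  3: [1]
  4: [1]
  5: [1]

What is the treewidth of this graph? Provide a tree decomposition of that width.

Treewidth 1.
One optimal decomposition is:
Bags: B1 = {1, 5}  B2 = {1, 2}  B3 = {0, 1}  B4 = {1, 3}  B5 = {1, 4}
Tree: B1–B2, B1–B3, B2–B4, B4–B5

The largest bag has 2 vertices, giving width 1; this decomposition certifies tw(G) ≤ 1. Since G has at least one edge (e.g. 5–1), it is not an edgeless graph, so tw(G) ≥ 1. Combining the bounds, tw(G) = 1.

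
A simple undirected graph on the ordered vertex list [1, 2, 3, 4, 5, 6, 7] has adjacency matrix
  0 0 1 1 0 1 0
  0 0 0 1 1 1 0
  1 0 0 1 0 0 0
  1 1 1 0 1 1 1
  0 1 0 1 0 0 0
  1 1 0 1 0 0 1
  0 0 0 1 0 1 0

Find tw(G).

A width-2 tree decomposition is:
Bags: B1 = {1, 4, 6}  B2 = {2, 4, 6}  B3 = {2, 4, 5}  B4 = {1, 3, 4}  B5 = {4, 6, 7}
Tree: B1–B2, B2–B3, B1–B4, B1–B5
Each bag holds 3 vertices, so the decomposition has width 2, which upper-bounds the treewidth. For the lower bound, the 3 vertices {1, 3, 4} are pairwise adjacent, and any tree decomposition puts a clique entirely inside one bag — forcing width ≥ 2. Hence tw(G) = 2 exactly.

2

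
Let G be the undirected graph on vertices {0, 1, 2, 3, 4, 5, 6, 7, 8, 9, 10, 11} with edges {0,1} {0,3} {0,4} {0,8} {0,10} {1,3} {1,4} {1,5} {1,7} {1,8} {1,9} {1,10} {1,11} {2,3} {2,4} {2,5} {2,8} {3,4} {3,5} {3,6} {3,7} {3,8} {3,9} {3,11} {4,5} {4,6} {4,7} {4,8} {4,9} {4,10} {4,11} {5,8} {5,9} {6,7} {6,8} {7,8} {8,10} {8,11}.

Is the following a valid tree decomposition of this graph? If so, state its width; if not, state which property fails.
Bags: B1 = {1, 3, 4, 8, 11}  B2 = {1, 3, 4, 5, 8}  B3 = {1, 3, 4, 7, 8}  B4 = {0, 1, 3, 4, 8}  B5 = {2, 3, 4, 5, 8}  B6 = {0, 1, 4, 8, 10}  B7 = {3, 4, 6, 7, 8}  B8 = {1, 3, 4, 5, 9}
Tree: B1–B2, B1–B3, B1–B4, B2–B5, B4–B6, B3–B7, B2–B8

Every vertex of G appears in some bag (union = {0, 1, 2, 3, 4, 5, 6, 7, 8, 9, 10, 11}); every edge is covered by a bag; and for each vertex v the set of bags containing v is connected in the bag tree. The decomposition is therefore valid. The largest bag has 5 vertices, so the width is 4.

Yes; width 4.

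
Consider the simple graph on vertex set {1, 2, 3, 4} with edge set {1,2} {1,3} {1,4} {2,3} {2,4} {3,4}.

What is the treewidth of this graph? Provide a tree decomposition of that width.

A single bag containing all 4 vertices is trivially a valid decomposition of width 3. On the other hand G contains the 4-clique {1, 2, 3, 4}. A clique must lie in a single bag of any decomposition, so no decomposition can have width below 3. Therefore the treewidth is 3.

Treewidth 3.
Bags: B1 = {1, 2, 3, 4}
Tree: (single bag)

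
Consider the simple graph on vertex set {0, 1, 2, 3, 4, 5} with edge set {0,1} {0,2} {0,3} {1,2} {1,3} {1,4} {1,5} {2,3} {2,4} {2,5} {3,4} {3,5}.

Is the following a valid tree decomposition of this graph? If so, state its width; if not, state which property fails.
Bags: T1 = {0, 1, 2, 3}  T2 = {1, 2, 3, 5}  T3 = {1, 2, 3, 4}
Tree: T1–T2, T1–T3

Yes; width 3.

Checking the three conditions: (i) the bags cover all of {0, 1, 2, 3, 4, 5}; (ii) for each edge, some bag contains both endpoints; (iii) the bags containing any fixed vertex form a subtree. All hold, so the decomposition is valid with width 4 − 1 = 3.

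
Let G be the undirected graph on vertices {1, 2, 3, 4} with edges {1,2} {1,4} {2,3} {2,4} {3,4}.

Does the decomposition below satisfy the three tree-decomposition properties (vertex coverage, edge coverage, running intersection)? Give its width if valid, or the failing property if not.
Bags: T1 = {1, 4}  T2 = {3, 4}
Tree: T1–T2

No — vertex 2 appears in no bag.

A tree decomposition must satisfy three properties: every vertex lies in some bag; for every edge, both endpoints lie together in some bag; and for every vertex, the bags containing it form a connected subtree. Here vertex 2 appears in no bag, so the decomposition is invalid.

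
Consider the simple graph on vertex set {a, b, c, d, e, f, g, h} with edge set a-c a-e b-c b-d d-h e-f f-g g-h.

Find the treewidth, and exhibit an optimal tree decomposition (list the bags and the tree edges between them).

Every bag has size at most 3, so the width is 3 − 1 = 2 and tw(G) ≤ 2. Since d–b–c–a–e–f–g–h–d is a cycle in G, G is not acyclic. Forests are exactly the graphs of treewidth ≤ 1, so tw(G) ≥ 2. The upper and lower bounds meet at 2, so that is the treewidth.

Treewidth 2.
One optimal decomposition is:
Bags: B1 = {b, c, d}  B2 = {a, c, d}  B3 = {a, d, e}  B4 = {d, e, f}  B5 = {d, f, g}  B6 = {d, g, h}
Tree: B1–B2, B2–B3, B3–B4, B4–B5, B5–B6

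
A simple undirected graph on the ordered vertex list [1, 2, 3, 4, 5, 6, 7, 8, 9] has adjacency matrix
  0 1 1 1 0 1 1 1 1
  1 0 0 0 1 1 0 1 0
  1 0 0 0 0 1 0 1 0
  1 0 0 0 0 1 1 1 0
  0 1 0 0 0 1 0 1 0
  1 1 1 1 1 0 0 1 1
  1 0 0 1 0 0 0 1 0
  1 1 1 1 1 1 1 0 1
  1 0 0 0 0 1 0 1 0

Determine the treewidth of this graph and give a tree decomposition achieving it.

Every bag has size at most 4, so the width is 4 − 1 = 3 and tw(G) ≤ 3. For the lower bound, the 4 vertices {1, 6, 8, 9} are pairwise adjacent, and any tree decomposition puts a clique entirely inside one bag — forcing width ≥ 3. Combining the bounds, tw(G) = 3.

Treewidth 3.
One optimal decomposition is:
Bags: B1 = {1, 3, 6, 8}  B2 = {1, 2, 6, 8}  B3 = {1, 6, 8, 9}  B4 = {1, 4, 6, 8}  B5 = {2, 5, 6, 8}  B6 = {1, 4, 7, 8}
Tree: B1–B2, B2–B3, B2–B4, B2–B5, B4–B6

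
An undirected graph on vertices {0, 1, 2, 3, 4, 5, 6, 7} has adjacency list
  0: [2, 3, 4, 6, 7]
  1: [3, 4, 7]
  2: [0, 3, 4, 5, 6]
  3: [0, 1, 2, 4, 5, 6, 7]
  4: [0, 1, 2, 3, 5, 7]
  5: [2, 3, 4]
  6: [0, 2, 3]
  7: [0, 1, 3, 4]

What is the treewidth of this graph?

3

A width-3 tree decomposition is:
Bags: B1 = {0, 2, 3, 4}  B2 = {2, 3, 4, 5}  B3 = {0, 2, 3, 6}  B4 = {0, 3, 4, 7}  B5 = {1, 3, 4, 7}
Tree: B1–B2, B1–B3, B1–B4, B4–B5
The largest bag has 4 vertices, giving width 3; this decomposition certifies tw(G) ≤ 3. On the other hand G contains the 4-clique {0, 2, 3, 4}. A clique must lie in a single bag of any decomposition, so no decomposition can have width below 3. Therefore the treewidth is 3.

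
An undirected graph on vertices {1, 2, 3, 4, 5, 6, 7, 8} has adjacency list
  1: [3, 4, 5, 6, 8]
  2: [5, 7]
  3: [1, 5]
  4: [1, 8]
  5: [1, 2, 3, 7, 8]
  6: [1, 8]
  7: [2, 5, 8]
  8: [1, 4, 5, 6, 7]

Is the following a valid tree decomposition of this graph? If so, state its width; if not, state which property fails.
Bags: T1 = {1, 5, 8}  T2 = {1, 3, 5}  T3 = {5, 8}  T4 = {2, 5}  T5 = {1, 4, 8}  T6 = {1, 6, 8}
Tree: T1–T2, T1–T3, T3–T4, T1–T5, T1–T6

No — vertex 7 appears in no bag.

A tree decomposition must satisfy three properties: every vertex lies in some bag; for every edge, both endpoints lie together in some bag; and for every vertex, the bags containing it form a connected subtree. Here vertex 7 appears in no bag, so the decomposition is invalid.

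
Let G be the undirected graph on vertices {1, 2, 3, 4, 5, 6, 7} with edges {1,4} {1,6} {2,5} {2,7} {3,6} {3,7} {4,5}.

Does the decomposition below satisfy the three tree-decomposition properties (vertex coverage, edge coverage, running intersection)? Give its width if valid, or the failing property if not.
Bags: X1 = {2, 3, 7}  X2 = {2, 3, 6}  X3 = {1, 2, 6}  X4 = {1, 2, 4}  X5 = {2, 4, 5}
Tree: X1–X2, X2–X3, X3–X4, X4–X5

Every vertex of G appears in some bag (union = {1, 2, 3, 4, 5, 6, 7}); every edge is covered by a bag; and for each vertex v the set of bags containing v is connected in the bag tree. The decomposition is therefore valid. The largest bag has 3 vertices, so the width is 2.

Yes; width 2.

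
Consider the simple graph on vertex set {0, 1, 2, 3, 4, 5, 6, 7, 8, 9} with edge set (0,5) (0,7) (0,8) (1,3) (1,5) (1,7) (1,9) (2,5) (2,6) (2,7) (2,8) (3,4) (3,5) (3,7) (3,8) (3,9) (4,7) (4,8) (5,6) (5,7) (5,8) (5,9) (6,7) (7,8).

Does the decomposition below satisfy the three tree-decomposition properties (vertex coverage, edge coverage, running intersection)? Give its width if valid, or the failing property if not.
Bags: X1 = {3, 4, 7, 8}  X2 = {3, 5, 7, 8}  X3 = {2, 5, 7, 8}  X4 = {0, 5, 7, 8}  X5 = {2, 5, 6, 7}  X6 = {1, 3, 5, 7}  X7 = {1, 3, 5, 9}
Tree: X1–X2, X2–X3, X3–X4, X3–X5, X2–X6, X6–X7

Yes; width 3.

Vertex coverage: the bags together contain {0, 1, 2, 3, 4, 5, 6, 7, 8, 9}, the full vertex set. Edge coverage: each edge of G has both endpoints in at least one bag. Running intersection: for every vertex, the bags containing it form a connected subtree. All three properties hold, so this is a valid tree decomposition of width max|bag| − 1 = 3, and hence tw(G) ≤ 3.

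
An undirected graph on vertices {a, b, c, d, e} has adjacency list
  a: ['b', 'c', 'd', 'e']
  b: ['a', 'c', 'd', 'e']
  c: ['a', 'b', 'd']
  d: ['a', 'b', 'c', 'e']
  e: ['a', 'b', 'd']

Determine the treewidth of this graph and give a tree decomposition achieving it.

The largest bag has 4 vertices, giving width 3; this decomposition certifies tw(G) ≤ 3. On the other hand G contains the 4-clique {a, b, d, e}. A clique must lie in a single bag of any decomposition, so no decomposition can have width below 3. Combining the bounds, tw(G) = 3.

Treewidth 3.
One optimal decomposition is:
Bags: B1 = {a, b, d, e}  B2 = {a, b, c, d}
Tree: B1–B2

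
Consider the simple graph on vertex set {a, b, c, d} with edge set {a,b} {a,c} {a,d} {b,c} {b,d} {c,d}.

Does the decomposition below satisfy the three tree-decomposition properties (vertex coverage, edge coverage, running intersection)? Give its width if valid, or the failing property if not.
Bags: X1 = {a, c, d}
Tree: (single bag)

No — vertex b appears in no bag.

A tree decomposition must satisfy three properties: every vertex lies in some bag; for every edge, both endpoints lie together in some bag; and for every vertex, the bags containing it form a connected subtree. Here vertex b appears in no bag, so the decomposition is invalid.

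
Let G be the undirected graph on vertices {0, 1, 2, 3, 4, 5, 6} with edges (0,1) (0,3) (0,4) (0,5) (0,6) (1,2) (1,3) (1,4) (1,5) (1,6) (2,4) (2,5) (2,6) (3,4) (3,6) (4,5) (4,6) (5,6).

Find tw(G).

4

A width-4 tree decomposition is:
Bags: B1 = {1, 2, 4, 5, 6}  B2 = {0, 1, 4, 5, 6}  B3 = {0, 1, 3, 4, 6}
Tree: B1–B2, B2–B3
Every bag has size at most 5, so the width is 5 − 1 = 4 and tw(G) ≤ 4. On the other hand G contains the 5-clique {0, 1, 3, 4, 6}. A clique must lie in a single bag of any decomposition, so no decomposition can have width below 4. Combining the bounds, tw(G) = 4.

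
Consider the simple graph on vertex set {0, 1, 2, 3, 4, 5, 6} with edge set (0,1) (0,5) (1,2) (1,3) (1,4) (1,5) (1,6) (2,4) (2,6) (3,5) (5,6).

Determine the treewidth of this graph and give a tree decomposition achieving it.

The largest bag has 3 vertices, giving width 2; this decomposition certifies tw(G) ≤ 2. For the lower bound, the 3 vertices {1, 2, 4} are pairwise adjacent, and any tree decomposition puts a clique entirely inside one bag — forcing width ≥ 2. Hence tw(G) = 2 exactly.

Treewidth 2.
Bags: B1 = {1, 2, 6}  B2 = {1, 5, 6}  B3 = {1, 3, 5}  B4 = {0, 1, 5}  B5 = {1, 2, 4}
Tree: B1–B2, B2–B3, B3–B4, B1–B5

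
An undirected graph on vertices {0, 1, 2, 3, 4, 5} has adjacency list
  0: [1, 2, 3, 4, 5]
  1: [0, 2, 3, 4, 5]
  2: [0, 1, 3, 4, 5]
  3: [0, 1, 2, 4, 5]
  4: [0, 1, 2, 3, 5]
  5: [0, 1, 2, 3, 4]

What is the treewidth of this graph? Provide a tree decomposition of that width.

Treewidth 5.
One optimal decomposition is:
Bags: B1 = {0, 1, 2, 3, 4, 5}
Tree: (single bag)

With just one bag of size 6, the width is 6 − 1 = 5, so tw(G) ≤ 5. On the other hand G contains the 6-clique {0, 1, 2, 3, 4, 5}. A clique must lie in a single bag of any decomposition, so no decomposition can have width below 5. The upper and lower bounds meet at 5, so that is the treewidth.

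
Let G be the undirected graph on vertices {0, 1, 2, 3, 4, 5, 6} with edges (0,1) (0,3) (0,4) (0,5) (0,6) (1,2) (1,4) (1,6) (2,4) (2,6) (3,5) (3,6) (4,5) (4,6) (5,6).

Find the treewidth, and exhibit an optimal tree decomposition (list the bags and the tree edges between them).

Treewidth 3.
Bags: B1 = {0, 3, 5, 6}  B2 = {0, 4, 5, 6}  B3 = {0, 1, 4, 6}  B4 = {1, 2, 4, 6}
Tree: B1–B2, B2–B3, B3–B4

Each bag holds 4 vertices, so the decomposition has width 3, which upper-bounds the treewidth. Conversely, {0, 3, 5, 6} is a clique of size 4, and the vertices of any clique must share a bag in every tree decomposition; so some bag has ≥ 4 vertices and tw(G) ≥ 3. Therefore the treewidth is 3.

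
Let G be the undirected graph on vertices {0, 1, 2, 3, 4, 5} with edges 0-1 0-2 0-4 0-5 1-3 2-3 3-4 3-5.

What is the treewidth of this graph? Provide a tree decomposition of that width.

Every bag has size at most 3, so the width is 3 − 1 = 2 and tw(G) ≤ 2. Since 2–0–5–3–2 is a cycle in G, G is not acyclic. Forests are exactly the graphs of treewidth ≤ 1, so tw(G) ≥ 2. Hence tw(G) = 2 exactly.

Treewidth 2.
Bags: B1 = {0, 2, 3}  B2 = {0, 3, 5}  B3 = {0, 3, 4}  B4 = {0, 1, 3}
Tree: B1–B2, B2–B3, B3–B4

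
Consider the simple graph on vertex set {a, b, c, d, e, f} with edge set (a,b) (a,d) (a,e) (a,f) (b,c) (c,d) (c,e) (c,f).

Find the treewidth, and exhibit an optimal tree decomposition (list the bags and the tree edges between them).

Each bag holds 3 vertices, so the decomposition has width 2, which upper-bounds the treewidth. For the lower bound, G contains the cycle f–c–d–a–f, so G is not a forest; only forests have treewidth ≤ 1, hence tw(G) ≥ 2. Hence tw(G) = 2 exactly.

Treewidth 2.
Bags: B1 = {a, c, f}  B2 = {a, c, d}  B3 = {a, b, c}  B4 = {a, c, e}
Tree: B1–B2, B2–B3, B3–B4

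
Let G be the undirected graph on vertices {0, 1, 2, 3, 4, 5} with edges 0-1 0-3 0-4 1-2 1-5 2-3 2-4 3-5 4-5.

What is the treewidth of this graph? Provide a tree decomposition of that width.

Treewidth 3.
One optimal decomposition is:
Bags: B1 = {0, 1, 2, 5}  B2 = {0, 2, 4, 5}  B3 = {0, 2, 3, 5}
Tree: B1–B2, B2–B3

The largest bag has 4 vertices, giving width 3; this decomposition certifies tw(G) ≤ 3. For the lower bound: the 4 vertex sets {1,5}, {2,4}, {0}, {3} are disjoint, each induces a connected subgraph, and every pair is joined by at least one edge of G. Contracting each set to a single vertex therefore yields K_{4} as a minor, and since treewidth is minor-monotone, tw(G) ≥ tw(K_{4}) = 3. Hence tw(G) = 3 exactly.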